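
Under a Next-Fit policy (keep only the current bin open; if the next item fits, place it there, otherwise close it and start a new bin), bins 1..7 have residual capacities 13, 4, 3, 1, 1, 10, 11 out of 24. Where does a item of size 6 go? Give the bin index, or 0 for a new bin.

7

Next-Fit only looks at bin 7, which has 11 free.
6 fits there.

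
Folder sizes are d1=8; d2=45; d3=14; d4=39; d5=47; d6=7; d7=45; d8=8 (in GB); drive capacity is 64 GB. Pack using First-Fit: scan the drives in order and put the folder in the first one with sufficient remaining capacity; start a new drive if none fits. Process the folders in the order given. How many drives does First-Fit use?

4

Put d1 (8 GB) in drive 1; 56 GB remain.
Put d2 (45 GB) in drive 1; 11 GB remain.
Put d3 (14 GB) in drive 2; 50 GB remain.
Put d4 (39 GB) in drive 2; 11 GB remain.
Put d5 (47 GB) in drive 3; 17 GB remain.
Put d6 (7 GB) in drive 1; 4 GB remain.
Put d7 (45 GB) in drive 4; 19 GB remain.
Put d8 (8 GB) in drive 2; 3 GB remain.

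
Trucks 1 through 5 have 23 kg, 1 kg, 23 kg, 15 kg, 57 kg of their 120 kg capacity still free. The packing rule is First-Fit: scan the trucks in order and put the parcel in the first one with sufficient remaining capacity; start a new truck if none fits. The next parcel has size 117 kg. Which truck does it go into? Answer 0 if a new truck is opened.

0

No truck has ≥ 117 kg free, so a new truck is opened.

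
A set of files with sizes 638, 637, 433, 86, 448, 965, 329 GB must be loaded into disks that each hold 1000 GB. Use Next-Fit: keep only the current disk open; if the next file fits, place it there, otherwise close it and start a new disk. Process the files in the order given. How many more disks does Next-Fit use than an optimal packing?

1

Next-Fit: [638] [637] [433,86,448] [965] [329] → 5 disks.
Total size 3536 GB; any packing needs at least ⌈3536/1000⌉ = 4 disks.
An optimal packing achieves that bound: [965] [638,329] [637,86] [448,433] → 4 disks.
Excess: 5 − 4 = 1.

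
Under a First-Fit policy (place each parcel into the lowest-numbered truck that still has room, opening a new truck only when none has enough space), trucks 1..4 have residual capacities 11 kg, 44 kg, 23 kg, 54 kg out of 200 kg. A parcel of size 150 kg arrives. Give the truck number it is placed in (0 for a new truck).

No truck has ≥ 150 kg free, so a new truck is opened.

0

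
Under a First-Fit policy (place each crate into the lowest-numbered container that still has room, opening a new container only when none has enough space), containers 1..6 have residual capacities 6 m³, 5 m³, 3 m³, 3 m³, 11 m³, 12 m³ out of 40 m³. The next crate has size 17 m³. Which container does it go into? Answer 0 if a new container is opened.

0

No container has ≥ 17 m³ free, so a new container is opened.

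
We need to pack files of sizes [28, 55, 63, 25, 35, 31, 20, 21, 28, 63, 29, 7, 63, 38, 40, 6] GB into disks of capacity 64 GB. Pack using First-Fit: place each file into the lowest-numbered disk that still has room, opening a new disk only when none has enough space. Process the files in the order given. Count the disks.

10

Put 28 GB in disk 1; 36 GB remain.
Put 55 GB in disk 2; 9 GB remain.
Put 63 GB in disk 3; 1 GB remain.
Put 25 GB in disk 1; 11 GB remain.
Put 35 GB in disk 4; 29 GB remain.
Put 31 GB in disk 5; 33 GB remain.
Put 20 GB in disk 4; 9 GB remain.
Put 21 GB in disk 5; 12 GB remain.
Put 28 GB in disk 6; 36 GB remain.
Put 63 GB in disk 7; 1 GB remain.
Put 29 GB in disk 6; 7 GB remain.
Put 7 GB in disk 1; 4 GB remain.
Put 63 GB in disk 8; 1 GB remain.
Put 38 GB in disk 9; 26 GB remain.
Put 40 GB in disk 10; 24 GB remain.
Put 6 GB in disk 2; 3 GB remain.
Final disks: [28,25,7] [55,6] [63] [35,20] [31,21] [28,29] [63] [63] [38] [40].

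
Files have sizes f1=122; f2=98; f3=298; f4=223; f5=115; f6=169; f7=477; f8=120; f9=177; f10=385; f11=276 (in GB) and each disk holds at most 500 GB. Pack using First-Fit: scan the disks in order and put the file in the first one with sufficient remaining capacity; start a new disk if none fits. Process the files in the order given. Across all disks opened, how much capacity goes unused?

540

disk 1: place f1 (122 GB), 378 GB left
disk 1: place f2 (98 GB), 280 GB left
disk 2: place f3 (298 GB), 202 GB left
disk 1: place f4 (223 GB), 57 GB left
disk 2: place f5 (115 GB), 87 GB left
disk 3: place f6 (169 GB), 331 GB left
disk 4: place f7 (477 GB), 23 GB left
disk 3: place f8 (120 GB), 211 GB left
disk 3: place f9 (177 GB), 34 GB left
disk 5: place f10 (385 GB), 115 GB left
disk 6: place f11 (276 GB), 224 GB left
6 disks × 500 GB = 3000 GB; used 2460 GB; unused 540 GB.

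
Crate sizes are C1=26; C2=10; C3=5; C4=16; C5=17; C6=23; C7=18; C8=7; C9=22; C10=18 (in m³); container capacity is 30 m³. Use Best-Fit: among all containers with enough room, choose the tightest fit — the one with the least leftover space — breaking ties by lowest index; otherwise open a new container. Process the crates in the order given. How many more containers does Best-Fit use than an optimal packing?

Best-Fit: [26] [10,5] [16] [17] [23,7] [18] [22] [18] → 8 containers.
7 crates exceed 15 m³ (half the capacity), and no two of those can share a container, so at least 7 containers are needed.
An optimal packing achieves that bound: [26] [23,7] [22,5] [18,10] [18] [17] [16] → 7 containers.
Excess: 8 − 7 = 1.

1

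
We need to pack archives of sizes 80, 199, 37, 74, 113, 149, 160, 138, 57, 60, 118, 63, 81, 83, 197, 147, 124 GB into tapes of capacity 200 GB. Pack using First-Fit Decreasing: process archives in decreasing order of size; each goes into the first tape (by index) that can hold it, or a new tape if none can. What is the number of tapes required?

Sorted descending: 199, 197, 160, 149, 147, 138, 124, 118, 113, 83, 81, 80, 74, 63, 60, 57, 37.
Put 199 GB in tape 1; 1 GB remain.
Put 197 GB in tape 2; 3 GB remain.
Put 160 GB in tape 3; 40 GB remain.
Put 149 GB in tape 4; 51 GB remain.
Put 147 GB in tape 5; 53 GB remain.
Put 138 GB in tape 6; 62 GB remain.
Put 124 GB in tape 7; 76 GB remain.
Put 118 GB in tape 8; 82 GB remain.
Put 113 GB in tape 9; 87 GB remain.
Put 83 GB in tape 9; 4 GB remain.
Put 81 GB in tape 8; 1 GB remain.
Put 80 GB in tape 10; 120 GB remain.
Put 74 GB in tape 7; 2 GB remain.
Put 63 GB in tape 10; 57 GB remain.
Put 60 GB in tape 6; 2 GB remain.
Put 57 GB in tape 10; 0 GB remain.
Put 37 GB in tape 3; 3 GB remain.
Final tapes: [199] [197] [160,37] [149] [147] [138,60] [124,74] [118,81] [113,83] [80,63,57].

10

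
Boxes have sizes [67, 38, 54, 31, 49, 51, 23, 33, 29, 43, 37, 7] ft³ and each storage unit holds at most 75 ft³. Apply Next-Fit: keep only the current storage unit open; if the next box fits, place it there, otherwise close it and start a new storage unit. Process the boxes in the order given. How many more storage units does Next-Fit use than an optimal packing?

2

Next-Fit: [67] [38] [54] [31] [49] [51,23] [33,29] [43] [37,7] → 9 storage units.
Total size 462 ft³; any packing needs at least ⌈462/75⌉ = 7 storage units.
An optimal packing achieves that bound: [67,7] [54] [51,23] [49] [43,31] [38,37] [33,29] → 7 storage units.
Excess: 9 − 7 = 2.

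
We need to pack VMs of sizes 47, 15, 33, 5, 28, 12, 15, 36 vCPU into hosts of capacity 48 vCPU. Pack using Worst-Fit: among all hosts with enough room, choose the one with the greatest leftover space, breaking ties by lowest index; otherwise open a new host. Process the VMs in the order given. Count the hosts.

host 1: place 47 vCPU, 1 vCPU left
host 2: place 15 vCPU, 33 vCPU left
host 2: place 33 vCPU, 0 vCPU left
host 3: place 5 vCPU, 43 vCPU left
host 3: place 28 vCPU, 15 vCPU left
host 3: place 12 vCPU, 3 vCPU left
host 4: place 15 vCPU, 33 vCPU left
host 5: place 36 vCPU, 12 vCPU left

5 hosts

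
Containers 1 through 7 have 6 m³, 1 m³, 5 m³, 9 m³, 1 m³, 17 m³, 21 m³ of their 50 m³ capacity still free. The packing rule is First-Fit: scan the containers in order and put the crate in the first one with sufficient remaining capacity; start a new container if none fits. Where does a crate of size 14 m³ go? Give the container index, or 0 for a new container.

Containers with room: container 6 (17 m³), container 7 (21 m³).
The first with room is container 6.

6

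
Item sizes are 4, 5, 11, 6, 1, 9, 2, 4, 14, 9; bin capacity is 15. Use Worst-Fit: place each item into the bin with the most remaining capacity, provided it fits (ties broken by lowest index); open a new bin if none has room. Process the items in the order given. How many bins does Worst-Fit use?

5

bin 1: place 4, 11 left
bin 1: place 5, 6 left
bin 2: place 11, 4 left
bin 1: place 6, 0 left
bin 2: place 1, 3 left
bin 3: place 9, 6 left
bin 3: place 2, 4 left
bin 3: place 4, 0 left
bin 4: place 14, 1 left
bin 5: place 9, 6 left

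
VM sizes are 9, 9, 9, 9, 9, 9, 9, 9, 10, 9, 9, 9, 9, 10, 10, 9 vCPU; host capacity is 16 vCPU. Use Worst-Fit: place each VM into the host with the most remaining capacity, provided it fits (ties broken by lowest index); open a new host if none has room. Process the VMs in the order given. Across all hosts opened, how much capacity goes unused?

109

9 vCPU → host 1 (remaining 7 vCPU)
9 vCPU → host 2 (remaining 7 vCPU)
9 vCPU → host 3 (remaining 7 vCPU)
9 vCPU → host 4 (remaining 7 vCPU)
9 vCPU → host 5 (remaining 7 vCPU)
9 vCPU → host 6 (remaining 7 vCPU)
9 vCPU → host 7 (remaining 7 vCPU)
9 vCPU → host 8 (remaining 7 vCPU)
10 vCPU → host 9 (remaining 6 vCPU)
9 vCPU → host 10 (remaining 7 vCPU)
9 vCPU → host 11 (remaining 7 vCPU)
9 vCPU → host 12 (remaining 7 vCPU)
9 vCPU → host 13 (remaining 7 vCPU)
10 vCPU → host 14 (remaining 6 vCPU)
10 vCPU → host 15 (remaining 6 vCPU)
9 vCPU → host 16 (remaining 7 vCPU)
16 hosts × 16 vCPU = 256 vCPU; used 147 vCPU; unused 109 vCPU.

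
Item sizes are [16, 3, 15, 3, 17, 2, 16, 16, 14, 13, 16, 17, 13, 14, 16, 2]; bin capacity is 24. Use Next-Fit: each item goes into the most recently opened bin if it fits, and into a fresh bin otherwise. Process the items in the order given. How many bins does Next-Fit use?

16 → bin 1 (remaining 8)
3 → bin 1 (remaining 5)
15 → bin 2 (remaining 9)
3 → bin 2 (remaining 6)
17 → bin 3 (remaining 7)
2 → bin 3 (remaining 5)
16 → bin 4 (remaining 8)
16 → bin 5 (remaining 8)
14 → bin 6 (remaining 10)
13 → bin 7 (remaining 11)
16 → bin 8 (remaining 8)
17 → bin 9 (remaining 7)
13 → bin 10 (remaining 11)
14 → bin 11 (remaining 10)
16 → bin 12 (remaining 8)
2 → bin 12 (remaining 6)
Final bins: [16,3] [15,3] [17,2] [16] [16] [14] [13] [16] [17] [13] [14] [16,2].

12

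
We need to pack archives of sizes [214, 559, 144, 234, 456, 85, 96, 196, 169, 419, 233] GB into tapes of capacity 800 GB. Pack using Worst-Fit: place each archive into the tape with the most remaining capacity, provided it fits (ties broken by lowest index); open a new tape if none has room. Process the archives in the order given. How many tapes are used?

tape 1: place 214 GB, 586 GB left
tape 1: place 559 GB, 27 GB left
tape 2: place 144 GB, 656 GB left
tape 2: place 234 GB, 422 GB left
tape 3: place 456 GB, 344 GB left
tape 2: place 85 GB, 337 GB left
tape 3: place 96 GB, 248 GB left
tape 2: place 196 GB, 141 GB left
tape 3: place 169 GB, 79 GB left
tape 4: place 419 GB, 381 GB left
tape 4: place 233 GB, 148 GB left

4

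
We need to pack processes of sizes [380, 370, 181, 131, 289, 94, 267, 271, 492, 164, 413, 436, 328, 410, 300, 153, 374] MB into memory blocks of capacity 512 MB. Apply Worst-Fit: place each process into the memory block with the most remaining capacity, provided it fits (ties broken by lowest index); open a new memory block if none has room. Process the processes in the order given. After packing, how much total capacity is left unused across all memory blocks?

1603

memory block 1: place 380 MB, 132 MB left
memory block 2: place 370 MB, 142 MB left
memory block 3: place 181 MB, 331 MB left
memory block 3: place 131 MB, 200 MB left
memory block 4: place 289 MB, 223 MB left
memory block 4: place 94 MB, 129 MB left
memory block 5: place 267 MB, 245 MB left
memory block 6: place 271 MB, 241 MB left
memory block 7: place 492 MB, 20 MB left
memory block 5: place 164 MB, 81 MB left
memory block 8: place 413 MB, 99 MB left
memory block 9: place 436 MB, 76 MB left
memory block 10: place 328 MB, 184 MB left
memory block 11: place 410 MB, 102 MB left
memory block 12: place 300 MB, 212 MB left
memory block 6: place 153 MB, 88 MB left
memory block 13: place 374 MB, 138 MB left
13 memory blocks × 512 MB = 6656 MB; used 5053 MB; unused 1603 MB.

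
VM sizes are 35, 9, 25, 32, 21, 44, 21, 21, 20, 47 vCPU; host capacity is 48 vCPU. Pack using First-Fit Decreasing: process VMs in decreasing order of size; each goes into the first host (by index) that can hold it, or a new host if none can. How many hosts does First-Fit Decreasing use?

7 hosts

Sorted descending: 47, 44, 35, 32, 25, 21, 21, 21, 20, 9.
47 vCPU → host 1 (remaining 1 vCPU)
44 vCPU → host 2 (remaining 4 vCPU)
35 vCPU → host 3 (remaining 13 vCPU)
32 vCPU → host 4 (remaining 16 vCPU)
25 vCPU → host 5 (remaining 23 vCPU)
21 vCPU → host 5 (remaining 2 vCPU)
21 vCPU → host 6 (remaining 27 vCPU)
21 vCPU → host 6 (remaining 6 vCPU)
20 vCPU → host 7 (remaining 28 vCPU)
9 vCPU → host 3 (remaining 4 vCPU)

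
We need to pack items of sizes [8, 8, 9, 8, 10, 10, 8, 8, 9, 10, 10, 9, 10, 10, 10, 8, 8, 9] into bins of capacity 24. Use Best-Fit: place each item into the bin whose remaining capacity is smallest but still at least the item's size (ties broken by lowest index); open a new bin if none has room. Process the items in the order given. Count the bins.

bin 1: place 8, 16 left
bin 1: place 8, 8 left
bin 2: place 9, 15 left
bin 1: place 8, 0 left
bin 2: place 10, 5 left
bin 3: place 10, 14 left
bin 3: place 8, 6 left
bin 4: place 8, 16 left
bin 4: place 9, 7 left
bin 5: place 10, 14 left
bin 5: place 10, 4 left
bin 6: place 9, 15 left
bin 6: place 10, 5 left
bin 7: place 10, 14 left
bin 7: place 10, 4 left
bin 8: place 8, 16 left
bin 8: place 8, 8 left
bin 9: place 9, 15 left

9 bins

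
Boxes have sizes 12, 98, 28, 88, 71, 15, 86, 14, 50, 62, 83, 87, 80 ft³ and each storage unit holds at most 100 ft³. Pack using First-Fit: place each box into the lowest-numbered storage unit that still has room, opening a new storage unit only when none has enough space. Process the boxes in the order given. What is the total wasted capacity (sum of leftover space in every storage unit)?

226

storage unit 1: place 12 ft³, 88 ft³ left
storage unit 2: place 98 ft³, 2 ft³ left
storage unit 1: place 28 ft³, 60 ft³ left
storage unit 3: place 88 ft³, 12 ft³ left
storage unit 4: place 71 ft³, 29 ft³ left
storage unit 1: place 15 ft³, 45 ft³ left
storage unit 5: place 86 ft³, 14 ft³ left
storage unit 1: place 14 ft³, 31 ft³ left
storage unit 6: place 50 ft³, 50 ft³ left
storage unit 7: place 62 ft³, 38 ft³ left
storage unit 8: place 83 ft³, 17 ft³ left
storage unit 9: place 87 ft³, 13 ft³ left
storage unit 10: place 80 ft³, 20 ft³ left
10 storage units × 100 ft³ = 1000 ft³; used 774 ft³; unused 226 ft³.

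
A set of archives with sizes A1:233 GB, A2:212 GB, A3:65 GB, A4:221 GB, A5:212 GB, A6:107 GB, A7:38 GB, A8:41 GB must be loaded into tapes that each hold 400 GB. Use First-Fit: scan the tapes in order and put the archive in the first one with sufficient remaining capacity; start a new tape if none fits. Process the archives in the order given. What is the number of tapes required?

Put A1 (233 GB) in tape 1; 167 GB remain.
Put A2 (212 GB) in tape 2; 188 GB remain.
Put A3 (65 GB) in tape 1; 102 GB remain.
Put A4 (221 GB) in tape 3; 179 GB remain.
Put A5 (212 GB) in tape 4; 188 GB remain.
Put A6 (107 GB) in tape 2; 81 GB remain.
Put A7 (38 GB) in tape 1; 64 GB remain.
Put A8 (41 GB) in tape 1; 23 GB remain.
Final tapes: [233,65,38,41] [212,107] [221] [212].

4 tapes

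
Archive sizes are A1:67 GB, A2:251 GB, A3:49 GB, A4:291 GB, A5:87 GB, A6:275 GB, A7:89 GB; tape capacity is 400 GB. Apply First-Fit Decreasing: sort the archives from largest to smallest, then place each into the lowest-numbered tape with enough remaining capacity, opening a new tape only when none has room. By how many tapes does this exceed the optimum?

0

First-Fit Decreasing: [291,89] [275,87] [251,67,49] → 3 tapes.
Total size 1109 GB; any packing needs at least ⌈1109/400⌉ = 3 tapes.
So 3 is already optimal.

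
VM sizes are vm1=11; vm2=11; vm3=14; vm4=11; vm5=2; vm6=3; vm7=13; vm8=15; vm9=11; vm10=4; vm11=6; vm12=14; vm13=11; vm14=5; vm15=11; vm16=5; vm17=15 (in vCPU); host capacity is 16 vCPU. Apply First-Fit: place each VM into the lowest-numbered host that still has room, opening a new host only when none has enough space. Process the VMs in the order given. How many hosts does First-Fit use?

12

Put vm1 (11 vCPU) in host 1; 5 vCPU remain.
Put vm2 (11 vCPU) in host 2; 5 vCPU remain.
Put vm3 (14 vCPU) in host 3; 2 vCPU remain.
Put vm4 (11 vCPU) in host 4; 5 vCPU remain.
Put vm5 (2 vCPU) in host 1; 3 vCPU remain.
Put vm6 (3 vCPU) in host 1; 0 vCPU remain.
Put vm7 (13 vCPU) in host 5; 3 vCPU remain.
Put vm8 (15 vCPU) in host 6; 1 vCPU remain.
Put vm9 (11 vCPU) in host 7; 5 vCPU remain.
Put vm10 (4 vCPU) in host 2; 1 vCPU remain.
Put vm11 (6 vCPU) in host 8; 10 vCPU remain.
Put vm12 (14 vCPU) in host 9; 2 vCPU remain.
Put vm13 (11 vCPU) in host 10; 5 vCPU remain.
Put vm14 (5 vCPU) in host 4; 0 vCPU remain.
Put vm15 (11 vCPU) in host 11; 5 vCPU remain.
Put vm16 (5 vCPU) in host 7; 0 vCPU remain.
Put vm17 (15 vCPU) in host 12; 1 vCPU remain.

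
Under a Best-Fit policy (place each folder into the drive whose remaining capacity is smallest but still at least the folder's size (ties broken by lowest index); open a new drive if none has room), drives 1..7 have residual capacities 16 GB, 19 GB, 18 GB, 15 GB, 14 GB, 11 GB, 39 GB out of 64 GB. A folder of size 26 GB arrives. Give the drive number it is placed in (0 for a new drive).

7

Drives with room: drive 7 (39 GB).
Tightest fit is drive 7 with 39 GB free.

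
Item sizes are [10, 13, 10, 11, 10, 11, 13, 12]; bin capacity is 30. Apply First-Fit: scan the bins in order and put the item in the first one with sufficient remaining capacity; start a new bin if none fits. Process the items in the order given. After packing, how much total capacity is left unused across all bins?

Put 10 in bin 1; 20 remain.
Put 13 in bin 1; 7 remain.
Put 10 in bin 2; 20 remain.
Put 11 in bin 2; 9 remain.
Put 10 in bin 3; 20 remain.
Put 11 in bin 3; 9 remain.
Put 13 in bin 4; 17 remain.
Put 12 in bin 4; 5 remain.
4 bins × 30 = 120; used 90; unused 30.

30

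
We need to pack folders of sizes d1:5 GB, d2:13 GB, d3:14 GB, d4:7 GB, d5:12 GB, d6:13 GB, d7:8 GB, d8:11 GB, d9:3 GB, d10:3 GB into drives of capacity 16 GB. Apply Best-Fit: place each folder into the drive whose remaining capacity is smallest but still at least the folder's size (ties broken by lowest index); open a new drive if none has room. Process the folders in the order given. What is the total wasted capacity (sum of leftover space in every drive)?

d1 (5 GB) → drive 1 (remaining 11 GB)
d2 (13 GB) → drive 2 (remaining 3 GB)
d3 (14 GB) → drive 3 (remaining 2 GB)
d4 (7 GB) → drive 1 (remaining 4 GB)
d5 (12 GB) → drive 4 (remaining 4 GB)
d6 (13 GB) → drive 5 (remaining 3 GB)
d7 (8 GB) → drive 6 (remaining 8 GB)
d8 (11 GB) → drive 7 (remaining 5 GB)
d9 (3 GB) → drive 2 (remaining 0 GB)
d10 (3 GB) → drive 5 (remaining 0 GB)
7 drives × 16 GB = 112 GB; used 89 GB; unused 23 GB.

23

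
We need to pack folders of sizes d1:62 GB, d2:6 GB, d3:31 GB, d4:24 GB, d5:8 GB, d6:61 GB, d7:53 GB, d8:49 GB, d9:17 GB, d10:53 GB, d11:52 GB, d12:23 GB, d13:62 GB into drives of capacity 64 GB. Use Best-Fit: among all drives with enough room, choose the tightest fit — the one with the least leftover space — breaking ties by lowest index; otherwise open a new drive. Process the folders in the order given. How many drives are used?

Put d1 (62 GB) in drive 1; 2 GB remain.
Put d2 (6 GB) in drive 2; 58 GB remain.
Put d3 (31 GB) in drive 2; 27 GB remain.
Put d4 (24 GB) in drive 2; 3 GB remain.
Put d5 (8 GB) in drive 3; 56 GB remain.
Put d6 (61 GB) in drive 4; 3 GB remain.
Put d7 (53 GB) in drive 3; 3 GB remain.
Put d8 (49 GB) in drive 5; 15 GB remain.
Put d9 (17 GB) in drive 6; 47 GB remain.
Put d10 (53 GB) in drive 7; 11 GB remain.
Put d11 (52 GB) in drive 8; 12 GB remain.
Put d12 (23 GB) in drive 6; 24 GB remain.
Put d13 (62 GB) in drive 9; 2 GB remain.
Final drives: [62] [6,31,24] [8,53] [61] [49] [17,23] [53] [52] [62].

9 drives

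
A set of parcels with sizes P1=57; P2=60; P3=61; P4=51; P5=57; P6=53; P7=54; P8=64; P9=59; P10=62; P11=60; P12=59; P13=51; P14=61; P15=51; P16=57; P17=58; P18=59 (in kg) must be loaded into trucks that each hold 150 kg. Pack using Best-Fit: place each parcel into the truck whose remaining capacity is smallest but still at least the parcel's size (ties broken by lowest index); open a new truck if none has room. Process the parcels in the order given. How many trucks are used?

9

truck 1: place P1 (57 kg), 93 kg left
truck 1: place P2 (60 kg), 33 kg left
truck 2: place P3 (61 kg), 89 kg left
truck 2: place P4 (51 kg), 38 kg left
truck 3: place P5 (57 kg), 93 kg left
truck 3: place P6 (53 kg), 40 kg left
truck 4: place P7 (54 kg), 96 kg left
truck 4: place P8 (64 kg), 32 kg left
truck 5: place P9 (59 kg), 91 kg left
truck 5: place P10 (62 kg), 29 kg left
truck 6: place P11 (60 kg), 90 kg left
truck 6: place P12 (59 kg), 31 kg left
truck 7: place P13 (51 kg), 99 kg left
truck 7: place P14 (61 kg), 38 kg left
truck 8: place P15 (51 kg), 99 kg left
truck 8: place P16 (57 kg), 42 kg left
truck 9: place P17 (58 kg), 92 kg left
truck 9: place P18 (59 kg), 33 kg left
Final trucks: [57,60] [61,51] [57,53] [54,64] [59,62] [60,59] [51,61] [51,57] [58,59].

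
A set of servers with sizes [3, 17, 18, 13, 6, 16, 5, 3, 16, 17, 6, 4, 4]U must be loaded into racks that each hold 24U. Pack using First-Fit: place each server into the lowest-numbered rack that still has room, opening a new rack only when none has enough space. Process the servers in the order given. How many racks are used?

Put 3U in rack 1; 21U remain.
Put 17U in rack 1; 4U remain.
Put 18U in rack 2; 6U remain.
Put 13U in rack 3; 11U remain.
Put 6U in rack 2; 0U remain.
Put 16U in rack 4; 8U remain.
Put 5U in rack 3; 6U remain.
Put 3U in rack 1; 1U remain.
Put 16U in rack 5; 8U remain.
Put 17U in rack 6; 7U remain.
Put 6U in rack 3; 0U remain.
Put 4U in rack 4; 4U remain.
Put 4U in rack 4; 0U remain.
Final racks: [3,17,3] [18,6] [13,5,6] [16,4,4] [16] [17].

6 racks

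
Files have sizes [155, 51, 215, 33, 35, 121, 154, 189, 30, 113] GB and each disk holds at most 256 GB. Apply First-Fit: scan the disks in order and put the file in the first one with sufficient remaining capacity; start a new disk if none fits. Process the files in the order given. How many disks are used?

Put 155 GB in disk 1; 101 GB remain.
Put 51 GB in disk 1; 50 GB remain.
Put 215 GB in disk 2; 41 GB remain.
Put 33 GB in disk 1; 17 GB remain.
Put 35 GB in disk 2; 6 GB remain.
Put 121 GB in disk 3; 135 GB remain.
Put 154 GB in disk 4; 102 GB remain.
Put 189 GB in disk 5; 67 GB remain.
Put 30 GB in disk 3; 105 GB remain.
Put 113 GB in disk 6; 143 GB remain.
Final disks: [155,51,33] [215,35] [121,30] [154] [189] [113].

6 disks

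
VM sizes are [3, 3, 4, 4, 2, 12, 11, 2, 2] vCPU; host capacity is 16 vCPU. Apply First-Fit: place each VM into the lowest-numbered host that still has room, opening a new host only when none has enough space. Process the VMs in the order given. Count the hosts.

3

host 1: place 3 vCPU, 13 vCPU left
host 1: place 3 vCPU, 10 vCPU left
host 1: place 4 vCPU, 6 vCPU left
host 1: place 4 vCPU, 2 vCPU left
host 1: place 2 vCPU, 0 vCPU left
host 2: place 12 vCPU, 4 vCPU left
host 3: place 11 vCPU, 5 vCPU left
host 2: place 2 vCPU, 2 vCPU left
host 2: place 2 vCPU, 0 vCPU left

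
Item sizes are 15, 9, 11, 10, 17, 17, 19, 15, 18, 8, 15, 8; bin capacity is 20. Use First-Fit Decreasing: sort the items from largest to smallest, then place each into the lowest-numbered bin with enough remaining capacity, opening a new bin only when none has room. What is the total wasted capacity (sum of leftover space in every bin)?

38

Sorted descending: 19, 18, 17, 17, 15, 15, 15, 11, 10, 9, 8, 8.
bin 1: place 19, 1 left
bin 2: place 18, 2 left
bin 3: place 17, 3 left
bin 4: place 17, 3 left
bin 5: place 15, 5 left
bin 6: place 15, 5 left
bin 7: place 15, 5 left
bin 8: place 11, 9 left
bin 9: place 10, 10 left
bin 8: place 9, 0 left
bin 9: place 8, 2 left
bin 10: place 8, 12 left
10 bins × 20 = 200; used 162; unused 38.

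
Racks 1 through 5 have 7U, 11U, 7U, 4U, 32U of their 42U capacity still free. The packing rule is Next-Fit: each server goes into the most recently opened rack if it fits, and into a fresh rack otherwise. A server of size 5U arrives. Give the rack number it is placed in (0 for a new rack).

Next-Fit only looks at rack 5, which has 32U free.
5U fits there.

5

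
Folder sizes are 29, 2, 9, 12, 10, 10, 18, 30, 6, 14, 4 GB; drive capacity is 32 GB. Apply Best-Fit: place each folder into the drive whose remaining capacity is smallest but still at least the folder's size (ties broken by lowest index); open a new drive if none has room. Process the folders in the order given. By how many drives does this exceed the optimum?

Best-Fit: [29,2] [9,12,10] [10,18,4] [30] [6,14] → 5 drives.
Total size 144 GB; any packing needs at least ⌈144/32⌉ = 5 drives.
So 5 is already optimal.

0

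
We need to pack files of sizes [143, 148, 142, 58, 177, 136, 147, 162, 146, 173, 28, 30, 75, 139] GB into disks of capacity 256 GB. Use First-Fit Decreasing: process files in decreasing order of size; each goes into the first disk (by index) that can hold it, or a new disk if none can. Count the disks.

10 disks

Sorted descending: 177, 173, 162, 148, 147, 146, 143, 142, 139, 136, 75, 58, 30, 28.
disk 1: place 177 GB, 79 GB left
disk 2: place 173 GB, 83 GB left
disk 3: place 162 GB, 94 GB left
disk 4: place 148 GB, 108 GB left
disk 5: place 147 GB, 109 GB left
disk 6: place 146 GB, 110 GB left
disk 7: place 143 GB, 113 GB left
disk 8: place 142 GB, 114 GB left
disk 9: place 139 GB, 117 GB left
disk 10: place 136 GB, 120 GB left
disk 1: place 75 GB, 4 GB left
disk 2: place 58 GB, 25 GB left
disk 3: place 30 GB, 64 GB left
disk 3: place 28 GB, 36 GB left
Final disks: [177,75] [173,58] [162,30,28] [148] [147] [146] [143] [142] [139] [136].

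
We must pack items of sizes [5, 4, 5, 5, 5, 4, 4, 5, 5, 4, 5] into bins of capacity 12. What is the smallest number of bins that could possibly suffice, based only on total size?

Total size = 5 + 4 + 5 + 5 + 5 + 4 + 4 + 5 + 5 + 4 + 5 = 51.
⌈51 / 12⌉ = 5.

5 bins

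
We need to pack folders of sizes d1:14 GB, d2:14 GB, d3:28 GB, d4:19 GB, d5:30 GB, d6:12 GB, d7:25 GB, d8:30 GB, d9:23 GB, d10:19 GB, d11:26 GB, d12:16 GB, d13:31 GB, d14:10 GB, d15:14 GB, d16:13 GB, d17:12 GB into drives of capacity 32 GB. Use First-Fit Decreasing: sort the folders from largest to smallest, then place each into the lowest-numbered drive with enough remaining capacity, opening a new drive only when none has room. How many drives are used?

12

Sorted descending: 31, 30, 30, 28, 26, 25, 23, 19, 19, 16, 14, 14, 14, 13, 12, 12, 10.
31 GB → drive 1 (remaining 1 GB)
30 GB → drive 2 (remaining 2 GB)
30 GB → drive 3 (remaining 2 GB)
28 GB → drive 4 (remaining 4 GB)
26 GB → drive 5 (remaining 6 GB)
25 GB → drive 6 (remaining 7 GB)
23 GB → drive 7 (remaining 9 GB)
19 GB → drive 8 (remaining 13 GB)
19 GB → drive 9 (remaining 13 GB)
16 GB → drive 10 (remaining 16 GB)
14 GB → drive 10 (remaining 2 GB)
14 GB → drive 11 (remaining 18 GB)
14 GB → drive 11 (remaining 4 GB)
13 GB → drive 8 (remaining 0 GB)
12 GB → drive 9 (remaining 1 GB)
12 GB → drive 12 (remaining 20 GB)
10 GB → drive 12 (remaining 10 GB)
Final drives: [31] [30] [30] [28] [26] [25] [23] [19,13] [19,12] [16,14] [14,14] [12,10].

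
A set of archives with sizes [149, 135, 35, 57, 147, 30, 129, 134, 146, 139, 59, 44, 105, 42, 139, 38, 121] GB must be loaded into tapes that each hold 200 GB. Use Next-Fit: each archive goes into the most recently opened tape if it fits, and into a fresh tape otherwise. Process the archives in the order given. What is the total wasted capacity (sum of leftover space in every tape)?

551

tape 1: place 149 GB, 51 GB left
tape 2: place 135 GB, 65 GB left
tape 2: place 35 GB, 30 GB left
tape 3: place 57 GB, 143 GB left
tape 4: place 147 GB, 53 GB left
tape 4: place 30 GB, 23 GB left
tape 5: place 129 GB, 71 GB left
tape 6: place 134 GB, 66 GB left
tape 7: place 146 GB, 54 GB left
tape 8: place 139 GB, 61 GB left
tape 8: place 59 GB, 2 GB left
tape 9: place 44 GB, 156 GB left
tape 9: place 105 GB, 51 GB left
tape 9: place 42 GB, 9 GB left
tape 10: place 139 GB, 61 GB left
tape 10: place 38 GB, 23 GB left
tape 11: place 121 GB, 79 GB left
11 tapes × 200 GB = 2200 GB; used 1649 GB; unused 551 GB.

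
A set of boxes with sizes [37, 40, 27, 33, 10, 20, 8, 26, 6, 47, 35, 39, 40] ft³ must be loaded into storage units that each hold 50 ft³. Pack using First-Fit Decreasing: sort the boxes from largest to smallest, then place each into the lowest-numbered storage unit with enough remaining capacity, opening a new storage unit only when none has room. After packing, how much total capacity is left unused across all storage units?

82

Sorted descending: 47, 40, 40, 39, 37, 35, 33, 27, 26, 20, 10, 8, 6.
storage unit 1: place 47 ft³, 3 ft³ left
storage unit 2: place 40 ft³, 10 ft³ left
storage unit 3: place 40 ft³, 10 ft³ left
storage unit 4: place 39 ft³, 11 ft³ left
storage unit 5: place 37 ft³, 13 ft³ left
storage unit 6: place 35 ft³, 15 ft³ left
storage unit 7: place 33 ft³, 17 ft³ left
storage unit 8: place 27 ft³, 23 ft³ left
storage unit 9: place 26 ft³, 24 ft³ left
storage unit 8: place 20 ft³, 3 ft³ left
storage unit 2: place 10 ft³, 0 ft³ left
storage unit 3: place 8 ft³, 2 ft³ left
storage unit 4: place 6 ft³, 5 ft³ left
9 storage units × 50 ft³ = 450 ft³; used 368 ft³; unused 82 ft³.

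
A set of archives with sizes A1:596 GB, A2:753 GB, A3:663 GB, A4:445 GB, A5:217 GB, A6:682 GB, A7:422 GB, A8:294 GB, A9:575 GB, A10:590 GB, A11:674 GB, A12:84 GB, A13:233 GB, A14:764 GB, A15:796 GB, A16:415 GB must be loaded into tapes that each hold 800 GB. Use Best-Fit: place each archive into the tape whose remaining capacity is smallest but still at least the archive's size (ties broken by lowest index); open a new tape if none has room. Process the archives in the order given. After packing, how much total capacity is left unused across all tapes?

A1 (596 GB) → tape 1 (remaining 204 GB)
A2 (753 GB) → tape 2 (remaining 47 GB)
A3 (663 GB) → tape 3 (remaining 137 GB)
A4 (445 GB) → tape 4 (remaining 355 GB)
A5 (217 GB) → tape 4 (remaining 138 GB)
A6 (682 GB) → tape 5 (remaining 118 GB)
A7 (422 GB) → tape 6 (remaining 378 GB)
A8 (294 GB) → tape 6 (remaining 84 GB)
A9 (575 GB) → tape 7 (remaining 225 GB)
A10 (590 GB) → tape 8 (remaining 210 GB)
A11 (674 GB) → tape 9 (remaining 126 GB)
A12 (84 GB) → tape 6 (remaining 0 GB)
A13 (233 GB) → tape 10 (remaining 567 GB)
A14 (764 GB) → tape 11 (remaining 36 GB)
A15 (796 GB) → tape 12 (remaining 4 GB)
A16 (415 GB) → tape 10 (remaining 152 GB)
12 tapes × 800 GB = 9600 GB; used 8203 GB; unused 1397 GB.

1397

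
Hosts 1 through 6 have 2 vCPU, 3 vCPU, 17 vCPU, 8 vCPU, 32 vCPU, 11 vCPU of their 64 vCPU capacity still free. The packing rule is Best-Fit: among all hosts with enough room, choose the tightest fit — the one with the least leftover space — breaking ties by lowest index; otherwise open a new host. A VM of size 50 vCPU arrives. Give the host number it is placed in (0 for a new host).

No host has ≥ 50 vCPU free, so a new host is opened.

0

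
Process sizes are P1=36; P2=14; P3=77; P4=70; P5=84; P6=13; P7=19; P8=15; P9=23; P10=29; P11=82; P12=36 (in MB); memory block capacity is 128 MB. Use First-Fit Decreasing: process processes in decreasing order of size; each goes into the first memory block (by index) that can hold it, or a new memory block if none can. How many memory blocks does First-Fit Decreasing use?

5 memory blocks

Sorted descending: 84, 82, 77, 70, 36, 36, 29, 23, 19, 15, 14, 13.
84 MB → memory block 1 (remaining 44 MB)
82 MB → memory block 2 (remaining 46 MB)
77 MB → memory block 3 (remaining 51 MB)
70 MB → memory block 4 (remaining 58 MB)
36 MB → memory block 1 (remaining 8 MB)
36 MB → memory block 2 (remaining 10 MB)
29 MB → memory block 3 (remaining 22 MB)
23 MB → memory block 4 (remaining 35 MB)
19 MB → memory block 3 (remaining 3 MB)
15 MB → memory block 4 (remaining 20 MB)
14 MB → memory block 4 (remaining 6 MB)
13 MB → memory block 5 (remaining 115 MB)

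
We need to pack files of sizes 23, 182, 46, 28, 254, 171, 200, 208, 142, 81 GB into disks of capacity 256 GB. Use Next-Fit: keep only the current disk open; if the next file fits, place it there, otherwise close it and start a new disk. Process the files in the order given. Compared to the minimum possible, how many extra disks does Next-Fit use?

Next-Fit: [23,182,46] [28] [254] [171] [200] [208] [142,81] → 7 disks.
Total size 1335 GB; any packing needs at least ⌈1335/256⌉ = 6 disks.
An optimal packing achieves that bound: [254] [208,46] [200,28,23] [182] [171,81] [142] → 6 disks.
Excess: 7 − 6 = 1.

1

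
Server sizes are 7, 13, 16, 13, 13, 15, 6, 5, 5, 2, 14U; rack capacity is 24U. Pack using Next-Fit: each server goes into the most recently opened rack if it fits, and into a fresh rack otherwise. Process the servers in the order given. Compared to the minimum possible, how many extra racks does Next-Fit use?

1

Next-Fit: [7,13] [16] [13] [13] [15,6] [5,5,2] [14] → 7 racks.
6 servers exceed 12U (half the capacity), and no two of those can share a rack, so at least 6 racks are needed.
An optimal packing achieves that bound: [16,7] [15,6,2] [14,5,5] [13] [13] [13] → 6 racks.
Excess: 7 − 6 = 1.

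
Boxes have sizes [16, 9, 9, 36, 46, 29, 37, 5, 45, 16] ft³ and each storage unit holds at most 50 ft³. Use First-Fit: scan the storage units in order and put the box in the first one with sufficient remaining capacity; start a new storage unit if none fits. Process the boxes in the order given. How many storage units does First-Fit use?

6

16 ft³ → storage unit 1 (remaining 34 ft³)
9 ft³ → storage unit 1 (remaining 25 ft³)
9 ft³ → storage unit 1 (remaining 16 ft³)
36 ft³ → storage unit 2 (remaining 14 ft³)
46 ft³ → storage unit 3 (remaining 4 ft³)
29 ft³ → storage unit 4 (remaining 21 ft³)
37 ft³ → storage unit 5 (remaining 13 ft³)
5 ft³ → storage unit 1 (remaining 11 ft³)
45 ft³ → storage unit 6 (remaining 5 ft³)
16 ft³ → storage unit 4 (remaining 5 ft³)
Final storage units: [16,9,9,5] [36] [46] [29,16] [37] [45].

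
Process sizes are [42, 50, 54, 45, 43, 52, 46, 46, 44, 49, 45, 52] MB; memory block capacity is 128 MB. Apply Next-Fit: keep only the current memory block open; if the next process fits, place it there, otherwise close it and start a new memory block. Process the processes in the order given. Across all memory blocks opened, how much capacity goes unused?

memory block 1: place 42 MB, 86 MB left
memory block 1: place 50 MB, 36 MB left
memory block 2: place 54 MB, 74 MB left
memory block 2: place 45 MB, 29 MB left
memory block 3: place 43 MB, 85 MB left
memory block 3: place 52 MB, 33 MB left
memory block 4: place 46 MB, 82 MB left
memory block 4: place 46 MB, 36 MB left
memory block 5: place 44 MB, 84 MB left
memory block 5: place 49 MB, 35 MB left
memory block 6: place 45 MB, 83 MB left
memory block 6: place 52 MB, 31 MB left
6 memory blocks × 128 MB = 768 MB; used 568 MB; unused 200 MB.

200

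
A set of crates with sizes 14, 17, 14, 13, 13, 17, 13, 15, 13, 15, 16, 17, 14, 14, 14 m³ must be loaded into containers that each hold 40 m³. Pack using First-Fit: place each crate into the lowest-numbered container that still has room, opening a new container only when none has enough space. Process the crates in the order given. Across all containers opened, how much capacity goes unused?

14 m³ → container 1 (remaining 26 m³)
17 m³ → container 1 (remaining 9 m³)
14 m³ → container 2 (remaining 26 m³)
13 m³ → container 2 (remaining 13 m³)
13 m³ → container 2 (remaining 0 m³)
17 m³ → container 3 (remaining 23 m³)
13 m³ → container 3 (remaining 10 m³)
15 m³ → container 4 (remaining 25 m³)
13 m³ → container 4 (remaining 12 m³)
15 m³ → container 5 (remaining 25 m³)
16 m³ → container 5 (remaining 9 m³)
17 m³ → container 6 (remaining 23 m³)
14 m³ → container 6 (remaining 9 m³)
14 m³ → container 7 (remaining 26 m³)
14 m³ → container 7 (remaining 12 m³)
7 containers × 40 m³ = 280 m³; used 219 m³; unused 61 m³.

61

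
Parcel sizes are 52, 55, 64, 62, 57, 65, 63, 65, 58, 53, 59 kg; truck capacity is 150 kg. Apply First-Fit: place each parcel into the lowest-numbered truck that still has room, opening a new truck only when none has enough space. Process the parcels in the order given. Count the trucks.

6

Put 52 kg in truck 1; 98 kg remain.
Put 55 kg in truck 1; 43 kg remain.
Put 64 kg in truck 2; 86 kg remain.
Put 62 kg in truck 2; 24 kg remain.
Put 57 kg in truck 3; 93 kg remain.
Put 65 kg in truck 3; 28 kg remain.
Put 63 kg in truck 4; 87 kg remain.
Put 65 kg in truck 4; 22 kg remain.
Put 58 kg in truck 5; 92 kg remain.
Put 53 kg in truck 5; 39 kg remain.
Put 59 kg in truck 6; 91 kg remain.
Final trucks: [52,55] [64,62] [57,65] [63,65] [58,53] [59].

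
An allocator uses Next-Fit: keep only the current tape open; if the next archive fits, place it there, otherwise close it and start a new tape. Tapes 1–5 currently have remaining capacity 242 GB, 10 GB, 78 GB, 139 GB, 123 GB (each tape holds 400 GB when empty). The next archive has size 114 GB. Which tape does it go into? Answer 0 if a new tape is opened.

5

Next-Fit only looks at tape 5, which has 123 GB free.
114 GB fits there.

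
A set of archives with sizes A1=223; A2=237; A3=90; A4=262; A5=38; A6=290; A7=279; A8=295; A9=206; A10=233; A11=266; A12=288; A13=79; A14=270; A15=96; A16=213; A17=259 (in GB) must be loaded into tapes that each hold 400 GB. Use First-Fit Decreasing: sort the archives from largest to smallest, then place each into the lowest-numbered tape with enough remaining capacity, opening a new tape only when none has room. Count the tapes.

Sorted descending: 295, 290, 288, 279, 270, 266, 262, 259, 237, 233, 223, 213, 206, 96, 90, 79, 38.
tape 1: place 295 GB, 105 GB left
tape 2: place 290 GB, 110 GB left
tape 3: place 288 GB, 112 GB left
tape 4: place 279 GB, 121 GB left
tape 5: place 270 GB, 130 GB left
tape 6: place 266 GB, 134 GB left
tape 7: place 262 GB, 138 GB left
tape 8: place 259 GB, 141 GB left
tape 9: place 237 GB, 163 GB left
tape 10: place 233 GB, 167 GB left
tape 11: place 223 GB, 177 GB left
tape 12: place 213 GB, 187 GB left
tape 13: place 206 GB, 194 GB left
tape 1: place 96 GB, 9 GB left
tape 2: place 90 GB, 20 GB left
tape 3: place 79 GB, 33 GB left
tape 4: place 38 GB, 83 GB left
Final tapes: [295,96] [290,90] [288,79] [279,38] [270] [266] [262] [259] [237] [233] [223] [213] [206].

13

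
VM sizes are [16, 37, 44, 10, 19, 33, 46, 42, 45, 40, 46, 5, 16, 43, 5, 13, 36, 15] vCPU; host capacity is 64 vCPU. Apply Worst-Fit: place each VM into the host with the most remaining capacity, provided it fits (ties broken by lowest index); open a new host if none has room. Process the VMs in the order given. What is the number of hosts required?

16 vCPU → host 1 (remaining 48 vCPU)
37 vCPU → host 1 (remaining 11 vCPU)
44 vCPU → host 2 (remaining 20 vCPU)
10 vCPU → host 2 (remaining 10 vCPU)
19 vCPU → host 3 (remaining 45 vCPU)
33 vCPU → host 3 (remaining 12 vCPU)
46 vCPU → host 4 (remaining 18 vCPU)
42 vCPU → host 5 (remaining 22 vCPU)
45 vCPU → host 6 (remaining 19 vCPU)
40 vCPU → host 7 (remaining 24 vCPU)
46 vCPU → host 8 (remaining 18 vCPU)
5 vCPU → host 7 (remaining 19 vCPU)
16 vCPU → host 5 (remaining 6 vCPU)
43 vCPU → host 9 (remaining 21 vCPU)
5 vCPU → host 9 (remaining 16 vCPU)
13 vCPU → host 6 (remaining 6 vCPU)
36 vCPU → host 10 (remaining 28 vCPU)
15 vCPU → host 10 (remaining 13 vCPU)

10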